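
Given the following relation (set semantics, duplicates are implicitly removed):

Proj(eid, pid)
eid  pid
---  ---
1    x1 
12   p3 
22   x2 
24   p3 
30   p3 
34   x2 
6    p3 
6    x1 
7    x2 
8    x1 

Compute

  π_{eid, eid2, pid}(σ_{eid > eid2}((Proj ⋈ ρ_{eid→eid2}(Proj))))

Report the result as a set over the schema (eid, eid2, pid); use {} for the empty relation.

{(12, 6, p3), (22, 7, x2), (24, 12, p3), (24, 6, p3), (30, 12, p3), (30, 24, p3), (30, 6, p3), (34, 22, x2), (34, 7, x2), (6, 1, x1), (8, 1, x1), (8, 6, x1)}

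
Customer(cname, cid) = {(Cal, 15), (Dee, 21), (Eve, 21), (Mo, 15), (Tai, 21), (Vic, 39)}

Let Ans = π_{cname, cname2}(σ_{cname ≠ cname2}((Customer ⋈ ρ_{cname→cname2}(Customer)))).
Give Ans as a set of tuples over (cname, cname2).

ρ[cname→cname2]: schema becomes (cname2, cid); tuples unchanged.
Customer ⋈ ρ_{cname→cname2}(Customer) (natural join on cid): {(Cal, 15, Cal), (Cal, 15, Mo), (Dee, 21, Dee), (Dee, 21, Eve), (Dee, 21, Tai), (Eve, 21, Dee), (Eve, 21, Eve), (Eve, 21, Tai), (Mo, 15, Cal), (Mo, 15, Mo), (Tai, 21, Dee), (Tai, 21, Eve), (Tai, 21, Tai), (Vic, 39, Vic)}
Filtering on cname ≠ cname2 leaves {(Cal, 15, Mo), (Dee, 21, Eve), (Dee, 21, Tai), (Eve, 21, Dee), (Eve, 21, Tai), (Mo, 15, Cal), (Tai, 21, Dee), (Tai, 21, Eve)}.
π[cname, cname2]: project onto (cname, cname2) → {(Cal, Mo), (Dee, Eve), (Dee, Tai), (Eve, Dee), (Eve, Tai), (Mo, Cal), (Tai, Dee), (Tai, Eve)}

{(Cal, Mo), (Dee, Eve), (Dee, Tai), (Eve, Dee), (Eve, Tai), (Mo, Cal), (Tai, Dee), (Tai, Eve)}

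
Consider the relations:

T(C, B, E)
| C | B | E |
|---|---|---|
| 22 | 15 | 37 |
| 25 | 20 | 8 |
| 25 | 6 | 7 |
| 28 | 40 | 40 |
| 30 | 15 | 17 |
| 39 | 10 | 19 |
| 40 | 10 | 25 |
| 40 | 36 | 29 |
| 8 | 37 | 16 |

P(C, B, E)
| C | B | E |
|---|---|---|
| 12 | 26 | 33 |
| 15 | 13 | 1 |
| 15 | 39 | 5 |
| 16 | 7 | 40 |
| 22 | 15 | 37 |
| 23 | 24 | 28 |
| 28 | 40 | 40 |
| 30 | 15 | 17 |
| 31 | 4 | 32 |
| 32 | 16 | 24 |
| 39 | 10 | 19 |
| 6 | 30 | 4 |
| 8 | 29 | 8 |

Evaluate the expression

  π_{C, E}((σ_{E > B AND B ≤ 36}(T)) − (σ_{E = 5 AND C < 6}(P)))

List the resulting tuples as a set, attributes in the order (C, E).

{(22, 37), (25, 7), (30, 17), (39, 19), (40, 25)}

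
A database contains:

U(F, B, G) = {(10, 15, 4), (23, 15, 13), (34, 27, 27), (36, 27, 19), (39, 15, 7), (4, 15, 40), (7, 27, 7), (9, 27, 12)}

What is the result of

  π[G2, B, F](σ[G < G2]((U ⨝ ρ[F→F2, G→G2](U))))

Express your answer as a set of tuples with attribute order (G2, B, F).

ρ[F→F2, G→G2]: schema becomes (F2, B, G2); tuples unchanged.
Natural join on B: {(10, 15, 4, 10, 4), (10, 15, 4, 23, 13), (10, 15, 4, 39, 7), (10, 15, 4, 4, 40), (23, 15, 13, 10, 4), (23, 15, 13, 23, 13), (23, 15, 13, 39, 7), (23, 15, 13, 4, 40), (34, 27, 27, 34, 27), (34, 27, 27, 36, 19), (34, 27, 27, 7, 7), (34, 27, 27, 9, 12), (36, 27, 19, 34, 27), (36, 27, 19, 36, 19), (36, 27, 19, 7, 7), (36, 27, 19, 9, 12), (39, 15, 7, 10, 4), (39, 15, 7, 23, 13), (39, 15, 7, 39, 7), (39, 15, 7, 4, 40), (4, 15, 40, 10, 4), (4, 15, 40, 23, 13), (4, 15, 40, 39, 7), (4, 15, 40, 4, 40), (7, 27, 7, 34, 27), (7, 27, 7, 36, 19), (7, 27, 7, 7, 7), (7, 27, 7, 9, 12), (9, 27, 12, 34, 27), (9, 27, 12, 36, 19), (9, 27, 12, 7, 7), (9, 27, 12, 9, 12)}
σ[G < G2]: keep tuples satisfying G < G2 → {(10, 15, 4, 23, 13), (10, 15, 4, 39, 7), (10, 15, 4, 4, 40), (23, 15, 13, 4, 40), (36, 27, 19, 34, 27), (39, 15, 7, 23, 13), (39, 15, 7, 4, 40), (7, 27, 7, 34, 27), (7, 27, 7, 36, 19), (7, 27, 7, 9, 12), (9, 27, 12, 34, 27), (9, 27, 12, 36, 19)}
Projecting to G2, B, F: {(12, 27, 7), (13, 15, 10), (13, 15, 39), (19, 27, 7), (19, 27, 9), (27, 27, 36), (27, 27, 7), (27, 27, 9), (40, 15, 10), (40, 15, 23), (40, 15, 39), (7, 15, 10)}

{(12, 27, 7), (13, 15, 10), (13, 15, 39), (19, 27, 7), (19, 27, 9), (27, 27, 36), (27, 27, 7), (27, 27, 9), (40, 15, 10), (40, 15, 23), (40, 15, 39), (7, 15, 10)}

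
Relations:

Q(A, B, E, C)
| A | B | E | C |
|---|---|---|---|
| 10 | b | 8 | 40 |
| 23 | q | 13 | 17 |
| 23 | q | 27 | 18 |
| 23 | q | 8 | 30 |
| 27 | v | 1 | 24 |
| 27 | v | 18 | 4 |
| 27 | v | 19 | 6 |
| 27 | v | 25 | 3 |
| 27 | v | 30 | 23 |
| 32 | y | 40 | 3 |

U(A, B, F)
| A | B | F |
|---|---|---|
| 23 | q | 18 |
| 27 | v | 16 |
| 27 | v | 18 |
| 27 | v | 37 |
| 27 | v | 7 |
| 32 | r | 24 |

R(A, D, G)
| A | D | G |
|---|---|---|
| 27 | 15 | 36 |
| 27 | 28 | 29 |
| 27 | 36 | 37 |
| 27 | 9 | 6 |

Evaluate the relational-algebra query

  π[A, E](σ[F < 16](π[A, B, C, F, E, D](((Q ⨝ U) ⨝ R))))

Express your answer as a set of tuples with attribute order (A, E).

{(27, 1), (27, 18), (27, 19), (27, 25), (27, 30)}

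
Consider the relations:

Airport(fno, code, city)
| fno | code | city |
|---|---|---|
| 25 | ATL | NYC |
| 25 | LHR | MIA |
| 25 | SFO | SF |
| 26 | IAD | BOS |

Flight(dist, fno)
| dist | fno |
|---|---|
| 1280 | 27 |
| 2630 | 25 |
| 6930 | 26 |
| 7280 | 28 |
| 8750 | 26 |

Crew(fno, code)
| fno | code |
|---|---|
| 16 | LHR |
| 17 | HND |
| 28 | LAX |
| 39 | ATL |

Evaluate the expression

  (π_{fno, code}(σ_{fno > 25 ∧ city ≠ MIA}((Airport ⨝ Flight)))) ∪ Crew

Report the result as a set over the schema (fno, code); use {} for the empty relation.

Joining Airport and Flight on fno yields {(25, ATL, NYC, 2630), (25, LHR, MIA, 2630), (25, SFO, SF, 2630), (26, IAD, BOS, 6930), (26, IAD, BOS, 8750)}.
Apply σ_{fno > 25 ∧ city ≠ MIA}; surviving tuples: {(26, IAD, BOS, 6930), (26, IAD, BOS, 8750)}
π_{fno, code} gives {(26, IAD)} (1 duplicate(s) eliminated).
Set union of the two operands is {(16, LHR), (17, HND), (26, IAD), (28, LAX), (39, ATL)}.

{(16, LHR), (17, HND), (26, IAD), (28, LAX), (39, ATL)}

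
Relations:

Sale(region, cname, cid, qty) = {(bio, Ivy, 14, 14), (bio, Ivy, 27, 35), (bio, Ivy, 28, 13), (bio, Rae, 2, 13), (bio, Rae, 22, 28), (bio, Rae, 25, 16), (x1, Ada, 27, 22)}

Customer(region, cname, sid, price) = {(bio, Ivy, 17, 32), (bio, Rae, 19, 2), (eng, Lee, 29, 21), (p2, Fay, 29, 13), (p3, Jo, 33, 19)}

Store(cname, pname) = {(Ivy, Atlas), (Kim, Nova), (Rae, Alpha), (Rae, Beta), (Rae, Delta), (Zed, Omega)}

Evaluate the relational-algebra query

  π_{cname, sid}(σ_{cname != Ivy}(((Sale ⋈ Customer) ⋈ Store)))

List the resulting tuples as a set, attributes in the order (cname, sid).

{(Rae, 19)}

Sale ⋈ Customer (natural join on region, cname): {(bio, Ivy, 14, 14, 17, 32), (bio, Ivy, 27, 35, 17, 32), (bio, Ivy, 28, 13, 17, 32), (bio, Rae, 2, 13, 19, 2), (bio, Rae, 22, 28, 19, 2), (bio, Rae, 25, 16, 19, 2)}
(Sale ⋈ Customer) ⋈ Store (natural join on cname): {(bio, Ivy, 14, 14, 17, 32, Atlas), (bio, Ivy, 27, 35, 17, 32, Atlas), (bio, Ivy, 28, 13, 17, 32, Atlas), (bio, Rae, 2, 13, 19, 2, Alpha), (bio, Rae, 2, 13, 19, 2, Beta), (bio, Rae, 2, 13, 19, 2, Delta), (bio, Rae, 22, 28, 19, 2, Alpha), (bio, Rae, 22, 28, 19, 2, Beta), (bio, Rae, 22, 28, 19, 2, Delta), (bio, Rae, 25, 16, 19, 2, Alpha), (bio, Rae, 25, 16, 19, 2, Beta), (bio, Rae, 25, 16, 19, 2, Delta)}
Filtering on cname != Ivy leaves {(bio, Rae, 2, 13, 19, 2, Alpha), (bio, Rae, 2, 13, 19, 2, Beta), (bio, Rae, 2, 13, 19, 2, Delta), (bio, Rae, 22, 28, 19, 2, Alpha), (bio, Rae, 22, 28, 19, 2, Beta), (bio, Rae, 22, 28, 19, 2, Delta), (bio, Rae, 25, 16, 19, 2, Alpha), (bio, Rae, 25, 16, 19, 2, Beta), (bio, Rae, 25, 16, 19, 2, Delta)}.
π[cname, sid]: project onto (cname, sid) (8 duplicate(s) eliminated) → {(Rae, 19)}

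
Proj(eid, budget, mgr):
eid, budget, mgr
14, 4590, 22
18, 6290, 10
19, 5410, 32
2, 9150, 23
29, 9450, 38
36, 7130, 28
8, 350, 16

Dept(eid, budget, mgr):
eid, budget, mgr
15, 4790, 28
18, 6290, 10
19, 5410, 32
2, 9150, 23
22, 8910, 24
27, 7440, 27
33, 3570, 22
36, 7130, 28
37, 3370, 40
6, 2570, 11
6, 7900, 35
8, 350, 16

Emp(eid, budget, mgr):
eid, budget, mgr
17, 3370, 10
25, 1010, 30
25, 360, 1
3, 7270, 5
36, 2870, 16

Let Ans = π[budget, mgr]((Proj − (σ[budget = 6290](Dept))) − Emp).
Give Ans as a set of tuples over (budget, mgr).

σ[budget = 6290]: keep tuples satisfying budget = 6290 → {(18, 6290, 10)}
Set difference of the two operands is {(14, 4590, 22), (19, 5410, 32), (2, 9150, 23), (29, 9450, 38), (36, 7130, 28), (8, 350, 16)}.
Set difference of the two operands is {(14, 4590, 22), (19, 5410, 32), (2, 9150, 23), (29, 9450, 38), (36, 7130, 28), (8, 350, 16)}.
Keep only column(s) budget, mgr: {(350, 16), (4590, 22), (5410, 32), (7130, 28), (9150, 23), (9450, 38)}

{(350, 16), (4590, 22), (5410, 32), (7130, 28), (9150, 23), (9450, 38)}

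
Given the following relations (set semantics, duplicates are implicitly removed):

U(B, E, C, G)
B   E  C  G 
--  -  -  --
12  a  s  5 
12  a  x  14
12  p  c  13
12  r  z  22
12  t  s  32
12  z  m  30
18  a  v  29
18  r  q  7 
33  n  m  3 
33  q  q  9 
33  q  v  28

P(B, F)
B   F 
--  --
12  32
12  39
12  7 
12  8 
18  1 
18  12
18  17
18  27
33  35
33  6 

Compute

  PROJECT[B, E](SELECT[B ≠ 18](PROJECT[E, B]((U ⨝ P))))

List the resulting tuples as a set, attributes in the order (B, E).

Joining U and P on B yields {(12, a, s, 5, 32), (12, a, s, 5, 39), (12, a, s, 5, 7), (12, a, s, 5, 8), (12, a, x, 14, 32), (12, a, x, 14, 39), (12, a, x, 14, 7), (12, a, x, 14, 8), (12, p, c, 13, 32), (12, p, c, 13, 39), (12, p, c, 13, 7), (12, p, c, 13, 8), (12, r, z, 22, 32), (12, r, z, 22, 39), (12, r, z, 22, 7), (12, r, z, 22, 8), (12, t, s, 32, 32), (12, t, s, 32, 39), (12, t, s, 32, 7), (12, t, s, 32, 8), (12, z, m, 30, 32), (12, z, m, 30, 39), (12, z, m, 30, 7), (12, z, m, 30, 8), (18, a, v, 29, 1), (18, a, v, 29, 12), (18, a, v, 29, 17), (18, a, v, 29, 27), (18, r, q, 7, 1), (18, r, q, 7, 12), (18, r, q, 7, 17), (18, r, q, 7, 27), (33, n, m, 3, 35), (33, n, m, 3, 6), (33, q, q, 9, 35), (33, q, q, 9, 6), (33, q, v, 28, 35), (33, q, v, 28, 6)}.
Keep only column(s) E, B (29 duplicate(s) eliminated): {(a, 12), (a, 18), (n, 33), (p, 12), (q, 33), (r, 12), (r, 18), (t, 12), (z, 12)}
Filtering on B ≠ 18 leaves {(a, 12), (n, 33), (p, 12), (q, 33), (r, 12), (t, 12), (z, 12)}.
Keep only column(s) B, E: {(12, a), (12, p), (12, r), (12, t), (12, z), (33, n), (33, q)}

{(12, a), (12, p), (12, r), (12, t), (12, z), (33, n), (33, q)}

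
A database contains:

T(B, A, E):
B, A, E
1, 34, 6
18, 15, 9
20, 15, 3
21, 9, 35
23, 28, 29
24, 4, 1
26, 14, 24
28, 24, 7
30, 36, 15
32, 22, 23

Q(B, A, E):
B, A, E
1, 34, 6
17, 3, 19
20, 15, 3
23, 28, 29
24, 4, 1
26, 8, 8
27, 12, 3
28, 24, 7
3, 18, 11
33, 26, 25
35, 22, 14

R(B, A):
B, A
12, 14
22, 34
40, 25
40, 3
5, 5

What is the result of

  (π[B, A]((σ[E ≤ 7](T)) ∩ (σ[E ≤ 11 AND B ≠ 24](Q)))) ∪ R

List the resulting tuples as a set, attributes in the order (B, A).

{(1, 34), (12, 14), (20, 15), (22, 34), (28, 24), (40, 25), (40, 3), (5, 5)}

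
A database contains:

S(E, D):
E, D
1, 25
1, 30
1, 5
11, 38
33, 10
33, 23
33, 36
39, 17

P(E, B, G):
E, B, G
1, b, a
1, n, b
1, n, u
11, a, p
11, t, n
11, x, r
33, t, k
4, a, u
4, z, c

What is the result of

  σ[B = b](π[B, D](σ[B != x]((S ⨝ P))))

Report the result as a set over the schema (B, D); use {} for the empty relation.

Natural join on E: {(1, 25, b, a), (1, 25, n, b), (1, 25, n, u), (1, 30, b, a), (1, 30, n, b), (1, 30, n, u), (1, 5, b, a), (1, 5, n, b), (1, 5, n, u), (11, 38, a, p), (11, 38, t, n), (11, 38, x, r), (33, 10, t, k), (33, 23, t, k), (33, 36, t, k)}
Apply σ_{B != x}; surviving tuples: {(1, 25, b, a), (1, 25, n, b), (1, 25, n, u), (1, 30, b, a), (1, 30, n, b), (1, 30, n, u), (1, 5, b, a), (1, 5, n, b), (1, 5, n, u), (11, 38, a, p), (11, 38, t, n), (33, 10, t, k), (33, 23, t, k), (33, 36, t, k)}
π[B, D]: project onto (B, D) (3 duplicate(s) eliminated) → {(a, 38), (b, 25), (b, 30), (b, 5), (n, 25), (n, 30), (n, 5), (t, 10), (t, 23), (t, 36), (t, 38)}
Apply σ_{B = b}; surviving tuples: {(b, 25), (b, 30), (b, 5)}

{(b, 25), (b, 30), (b, 5)}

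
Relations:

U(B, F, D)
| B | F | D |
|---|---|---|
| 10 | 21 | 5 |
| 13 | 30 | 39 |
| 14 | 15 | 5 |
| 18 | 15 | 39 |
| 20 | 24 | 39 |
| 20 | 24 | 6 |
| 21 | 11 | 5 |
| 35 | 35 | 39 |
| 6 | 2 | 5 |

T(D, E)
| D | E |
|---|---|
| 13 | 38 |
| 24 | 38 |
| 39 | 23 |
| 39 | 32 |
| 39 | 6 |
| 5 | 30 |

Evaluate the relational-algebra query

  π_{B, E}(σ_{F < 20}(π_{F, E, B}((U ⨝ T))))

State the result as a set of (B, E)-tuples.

{(14, 30), (18, 23), (18, 32), (18, 6), (21, 30), (6, 30)}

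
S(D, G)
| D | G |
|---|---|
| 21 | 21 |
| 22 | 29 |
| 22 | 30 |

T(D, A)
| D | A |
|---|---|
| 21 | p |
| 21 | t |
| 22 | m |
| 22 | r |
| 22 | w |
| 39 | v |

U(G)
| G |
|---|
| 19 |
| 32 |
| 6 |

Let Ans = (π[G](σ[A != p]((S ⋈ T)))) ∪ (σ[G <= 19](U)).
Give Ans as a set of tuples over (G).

S ⋈ T (natural join on D): {(21, 21, p), (21, 21, t), (22, 29, m), (22, 29, r), (22, 29, w), (22, 30, m), (22, 30, r), (22, 30, w)}
Filtering on A != p leaves {(21, 21, t), (22, 29, m), (22, 29, r), (22, 29, w), (22, 30, m), (22, 30, r), (22, 30, w)}.
Projecting to G (4 duplicate(s) eliminated): {21, 29, 30}
Filtering on G <= 19 leaves {19, 6}.
Taking the union: {19, 21, 29, 30, 6}

{19, 21, 29, 30, 6}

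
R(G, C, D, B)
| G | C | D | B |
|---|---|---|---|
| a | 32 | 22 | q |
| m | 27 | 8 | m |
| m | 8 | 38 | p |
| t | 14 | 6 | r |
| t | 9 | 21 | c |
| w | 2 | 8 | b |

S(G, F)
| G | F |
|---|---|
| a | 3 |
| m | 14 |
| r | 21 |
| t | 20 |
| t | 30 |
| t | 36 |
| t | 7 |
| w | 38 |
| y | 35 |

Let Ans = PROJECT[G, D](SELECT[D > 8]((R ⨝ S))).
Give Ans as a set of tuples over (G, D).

Natural join on G: {(a, 32, 22, q, 3), (m, 27, 8, m, 14), (m, 8, 38, p, 14), (t, 14, 6, r, 20), (t, 14, 6, r, 30), (t, 14, 6, r, 36), (t, 14, 6, r, 7), (t, 9, 21, c, 20), (t, 9, 21, c, 30), (t, 9, 21, c, 36), (t, 9, 21, c, 7), (w, 2, 8, b, 38)}
Filtering on D > 8 leaves {(a, 32, 22, q, 3), (m, 8, 38, p, 14), (t, 9, 21, c, 20), (t, 9, 21, c, 30), (t, 9, 21, c, 36), (t, 9, 21, c, 7)}.
π_{G, D} gives {(a, 22), (m, 38), (t, 21)} (3 duplicate(s) eliminated).

{(a, 22), (m, 38), (t, 21)}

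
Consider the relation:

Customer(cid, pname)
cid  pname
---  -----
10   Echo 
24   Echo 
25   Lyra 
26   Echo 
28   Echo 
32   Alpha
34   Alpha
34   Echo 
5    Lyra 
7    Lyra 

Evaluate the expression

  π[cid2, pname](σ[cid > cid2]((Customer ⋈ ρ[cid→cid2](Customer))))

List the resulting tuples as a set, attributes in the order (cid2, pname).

ρ[cid→cid2]: schema becomes (cid2, pname); tuples unchanged.
Natural join on pname: {(10, Echo, 10), (10, Echo, 24), (10, Echo, 26), (10, Echo, 28), (10, Echo, 34), (24, Echo, 10), (24, Echo, 24), (24, Echo, 26), (24, Echo, 28), (24, Echo, 34), (25, Lyra, 25), (25, Lyra, 5), (25, Lyra, 7), (26, Echo, 10), (26, Echo, 24), (26, Echo, 26), (26, Echo, 28), (26, Echo, 34), (28, Echo, 10), (28, Echo, 24), (28, Echo, 26), (28, Echo, 28), (28, Echo, 34), (32, Alpha, 32), (32, Alpha, 34), (34, Alpha, 32), (34, Alpha, 34), (34, Echo, 10), (34, Echo, 24), (34, Echo, 26), (34, Echo, 28), (34, Echo, 34), (5, Lyra, 25), (5, Lyra, 5), (5, Lyra, 7), (7, Lyra, 25), (7, Lyra, 5), (7, Lyra, 7)}
Selection cid > cid2: {(24, Echo, 10), (25, Lyra, 5), (25, Lyra, 7), (26, Echo, 10), (26, Echo, 24), (28, Echo, 10), (28, Echo, 24), (28, Echo, 26), (34, Alpha, 32), (34, Echo, 10), (34, Echo, 24), (34, Echo, 26), (34, Echo, 28), (7, Lyra, 5)}
π_{cid2, pname} gives {(10, Echo), (24, Echo), (26, Echo), (28, Echo), (32, Alpha), (5, Lyra), (7, Lyra)} (7 duplicate(s) eliminated).

{(10, Echo), (24, Echo), (26, Echo), (28, Echo), (32, Alpha), (5, Lyra), (7, Lyra)}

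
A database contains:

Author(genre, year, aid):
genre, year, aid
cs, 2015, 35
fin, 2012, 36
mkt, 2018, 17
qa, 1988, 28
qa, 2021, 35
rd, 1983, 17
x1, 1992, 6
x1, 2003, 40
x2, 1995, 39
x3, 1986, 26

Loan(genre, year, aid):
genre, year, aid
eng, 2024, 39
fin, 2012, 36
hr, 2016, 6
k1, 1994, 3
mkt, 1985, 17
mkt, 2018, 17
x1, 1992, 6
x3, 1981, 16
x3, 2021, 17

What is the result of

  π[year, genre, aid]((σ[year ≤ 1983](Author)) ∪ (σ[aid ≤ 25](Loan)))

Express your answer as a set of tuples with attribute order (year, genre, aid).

{(1981, x3, 16), (1983, rd, 17), (1985, mkt, 17), (1992, x1, 6), (1994, k1, 3), (2016, hr, 6), (2018, mkt, 17), (2021, x3, 17)}

Selection year ≤ 1983: {(rd, 1983, 17)}
Selection aid ≤ 25: {(hr, 2016, 6), (k1, 1994, 3), (mkt, 1985, 17), (mkt, 2018, 17), (x1, 1992, 6), (x3, 1981, 16), (x3, 2021, 17)}
Union: {(rd, 1983, 17)} with {(hr, 2016, 6), (k1, 1994, 3), (mkt, 1985, 17), (mkt, 2018, 17), (x1, 1992, 6), (x3, 1981, 16), (x3, 2021, 17)} → {(hr, 2016, 6), (k1, 1994, 3), (mkt, 1985, 17), (mkt, 2018, 17), (rd, 1983, 17), (x1, 1992, 6), (x3, 1981, 16), (x3, 2021, 17)}
Keep only column(s) year, genre, aid: {(1981, x3, 16), (1983, rd, 17), (1985, mkt, 17), (1992, x1, 6), (1994, k1, 3), (2016, hr, 6), (2018, mkt, 17), (2021, x3, 17)}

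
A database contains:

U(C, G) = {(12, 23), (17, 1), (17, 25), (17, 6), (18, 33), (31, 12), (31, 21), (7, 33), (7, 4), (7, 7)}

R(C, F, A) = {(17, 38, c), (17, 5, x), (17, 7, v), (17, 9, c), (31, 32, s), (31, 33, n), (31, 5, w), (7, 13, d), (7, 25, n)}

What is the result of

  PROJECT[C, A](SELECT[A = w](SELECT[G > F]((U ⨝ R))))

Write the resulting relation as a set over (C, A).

{(31, w)}

Joining U and R on C yields {(17, 1, 38, c), (17, 1, 5, x), (17, 1, 7, v), (17, 1, 9, c), (17, 25, 38, c), (17, 25, 5, x), (17, 25, 7, v), (17, 25, 9, c), (17, 6, 38, c), (17, 6, 5, x), (17, 6, 7, v), (17, 6, 9, c), (31, 12, 32, s), (31, 12, 33, n), (31, 12, 5, w), (31, 21, 32, s), (31, 21, 33, n), (31, 21, 5, w), (7, 33, 13, d), (7, 33, 25, n), (7, 4, 13, d), (7, 4, 25, n), (7, 7, 13, d), (7, 7, 25, n)}.
Filtering on G > F leaves {(17, 25, 5, x), (17, 25, 7, v), (17, 25, 9, c), (17, 6, 5, x), (31, 12, 5, w), (31, 21, 5, w), (7, 33, 13, d), (7, 33, 25, n)}.
Filtering on A = w leaves {(31, 12, 5, w), (31, 21, 5, w)}.
Keep only column(s) C, A (1 duplicate(s) eliminated): {(31, w)}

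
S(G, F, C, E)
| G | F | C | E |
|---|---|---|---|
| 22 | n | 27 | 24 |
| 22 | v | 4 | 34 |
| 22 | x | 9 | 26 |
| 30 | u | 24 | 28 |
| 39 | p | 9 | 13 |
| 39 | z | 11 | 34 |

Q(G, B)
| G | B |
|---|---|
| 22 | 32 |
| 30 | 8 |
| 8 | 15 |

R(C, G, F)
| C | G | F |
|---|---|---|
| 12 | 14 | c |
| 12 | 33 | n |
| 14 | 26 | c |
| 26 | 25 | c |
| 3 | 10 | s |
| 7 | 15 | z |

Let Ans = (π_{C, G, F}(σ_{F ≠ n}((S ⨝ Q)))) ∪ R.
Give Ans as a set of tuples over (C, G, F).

S ⋈ Q (natural join on G): {(22, n, 27, 24, 32), (22, v, 4, 34, 32), (22, x, 9, 26, 32), (30, u, 24, 28, 8)}
Selection F ≠ n: {(22, v, 4, 34, 32), (22, x, 9, 26, 32), (30, u, 24, 28, 8)}
Projecting to C, G, F: {(24, 30, u), (4, 22, v), (9, 22, x)}
Set union of the two operands is {(12, 14, c), (12, 33, n), (14, 26, c), (24, 30, u), (26, 25, c), (3, 10, s), (4, 22, v), (7, 15, z), (9, 22, x)}.

{(12, 14, c), (12, 33, n), (14, 26, c), (24, 30, u), (26, 25, c), (3, 10, s), (4, 22, v), (7, 15, z), (9, 22, x)}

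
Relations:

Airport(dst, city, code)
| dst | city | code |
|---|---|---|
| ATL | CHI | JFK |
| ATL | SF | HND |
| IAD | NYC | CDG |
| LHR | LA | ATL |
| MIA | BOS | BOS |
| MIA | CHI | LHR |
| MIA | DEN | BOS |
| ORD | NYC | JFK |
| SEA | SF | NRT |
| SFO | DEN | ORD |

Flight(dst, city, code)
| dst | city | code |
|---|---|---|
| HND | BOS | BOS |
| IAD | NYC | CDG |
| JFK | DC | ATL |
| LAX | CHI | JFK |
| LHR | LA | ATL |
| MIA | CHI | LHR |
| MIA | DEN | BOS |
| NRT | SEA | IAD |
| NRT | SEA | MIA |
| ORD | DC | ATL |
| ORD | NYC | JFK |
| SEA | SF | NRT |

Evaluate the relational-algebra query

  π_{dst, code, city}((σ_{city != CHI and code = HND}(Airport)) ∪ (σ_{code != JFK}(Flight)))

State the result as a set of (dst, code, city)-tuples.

σ[city != CHI and code = HND]: keep tuples satisfying city != CHI and code = HND → {(ATL, SF, HND)}
σ[code != JFK]: keep tuples satisfying code != JFK → {(HND, BOS, BOS), (IAD, NYC, CDG), (JFK, DC, ATL), (LHR, LA, ATL), (MIA, CHI, LHR), (MIA, DEN, BOS), (NRT, SEA, IAD), (NRT, SEA, MIA), (ORD, DC, ATL), (SEA, SF, NRT)}
Set union of the two operands is {(ATL, SF, HND), (HND, BOS, BOS), (IAD, NYC, CDG), (JFK, DC, ATL), (LHR, LA, ATL), (MIA, CHI, LHR), (MIA, DEN, BOS), (NRT, SEA, IAD), (NRT, SEA, MIA), (ORD, DC, ATL), (SEA, SF, NRT)}.
Keep only column(s) dst, code, city: {(ATL, HND, SF), (HND, BOS, BOS), (IAD, CDG, NYC), (JFK, ATL, DC), (LHR, ATL, LA), (MIA, BOS, DEN), (MIA, LHR, CHI), (NRT, IAD, SEA), (NRT, MIA, SEA), (ORD, ATL, DC), (SEA, NRT, SF)}

{(ATL, HND, SF), (HND, BOS, BOS), (IAD, CDG, NYC), (JFK, ATL, DC), (LHR, ATL, LA), (MIA, BOS, DEN), (MIA, LHR, CHI), (NRT, IAD, SEA), (NRT, MIA, SEA), (ORD, ATL, DC), (SEA, NRT, SF)}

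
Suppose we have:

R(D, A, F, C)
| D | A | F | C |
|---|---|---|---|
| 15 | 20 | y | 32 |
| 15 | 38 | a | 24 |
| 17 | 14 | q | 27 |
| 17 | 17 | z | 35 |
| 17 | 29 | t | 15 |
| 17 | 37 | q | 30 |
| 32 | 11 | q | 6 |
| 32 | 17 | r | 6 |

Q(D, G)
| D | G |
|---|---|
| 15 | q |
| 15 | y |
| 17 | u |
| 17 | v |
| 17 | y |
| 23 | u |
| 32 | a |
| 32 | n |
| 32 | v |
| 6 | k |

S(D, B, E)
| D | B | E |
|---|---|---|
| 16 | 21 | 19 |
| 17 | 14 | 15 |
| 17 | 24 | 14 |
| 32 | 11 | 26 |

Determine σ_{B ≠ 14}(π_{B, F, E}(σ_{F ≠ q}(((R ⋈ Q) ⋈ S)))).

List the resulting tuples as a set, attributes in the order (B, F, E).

{(11, r, 26), (24, t, 14), (24, z, 14)}

Natural join on D: {(15, 20, y, 32, q), (15, 20, y, 32, y), (15, 38, a, 24, q), (15, 38, a, 24, y), (17, 14, q, 27, u), (17, 14, q, 27, v), (17, 14, q, 27, y), (17, 17, z, 35, u), (17, 17, z, 35, v), (17, 17, z, 35, y), (17, 29, t, 15, u), (17, 29, t, 15, v), (17, 29, t, 15, y), (17, 37, q, 30, u), (17, 37, q, 30, v), (17, 37, q, 30, y), (32, 11, q, 6, a), (32, 11, q, 6, n), (32, 11, q, 6, v), (32, 17, r, 6, a), (32, 17, r, 6, n), (32, 17, r, 6, v)}
Natural join on D: {(17, 14, q, 27, u, 14, 15), (17, 14, q, 27, u, 24, 14), (17, 14, q, 27, v, 14, 15), (17, 14, q, 27, v, 24, 14), (17, 14, q, 27, y, 14, 15), (17, 14, q, 27, y, 24, 14), (17, 17, z, 35, u, 14, 15), (17, 17, z, 35, u, 24, 14), (17, 17, z, 35, v, 14, 15), (17, 17, z, 35, v, 24, 14), (17, 17, z, 35, y, 14, 15), (17, 17, z, 35, y, 24, 14), (17, 29, t, 15, u, 14, 15), (17, 29, t, 15, u, 24, 14), (17, 29, t, 15, v, 14, 15), (17, 29, t, 15, v, 24, 14), (17, 29, t, 15, y, 14, 15), (17, 29, t, 15, y, 24, 14), (17, 37, q, 30, u, 14, 15), (17, 37, q, 30, u, 24, 14), (17, 37, q, 30, v, 14, 15), (17, 37, q, 30, v, 24, 14), (17, 37, q, 30, y, 14, 15), (17, 37, q, 30, y, 24, 14), (32, 11, q, 6, a, 11, 26), (32, 11, q, 6, n, 11, 26), (32, 11, q, 6, v, 11, 26), (32, 17, r, 6, a, 11, 26), (32, 17, r, 6, n, 11, 26), (32, 17, r, 6, v, 11, 26)}
Selection F ≠ q: {(17, 17, z, 35, u, 14, 15), (17, 17, z, 35, u, 24, 14), (17, 17, z, 35, v, 14, 15), (17, 17, z, 35, v, 24, 14), (17, 17, z, 35, y, 14, 15), (17, 17, z, 35, y, 24, 14), (17, 29, t, 15, u, 14, 15), (17, 29, t, 15, u, 24, 14), (17, 29, t, 15, v, 14, 15), (17, 29, t, 15, v, 24, 14), (17, 29, t, 15, y, 14, 15), (17, 29, t, 15, y, 24, 14), (32, 17, r, 6, a, 11, 26), (32, 17, r, 6, n, 11, 26), (32, 17, r, 6, v, 11, 26)}
Projecting to B, F, E (10 duplicate(s) eliminated): {(11, r, 26), (14, t, 15), (14, z, 15), (24, t, 14), (24, z, 14)}
Selection B ≠ 14: {(11, r, 26), (24, t, 14), (24, z, 14)}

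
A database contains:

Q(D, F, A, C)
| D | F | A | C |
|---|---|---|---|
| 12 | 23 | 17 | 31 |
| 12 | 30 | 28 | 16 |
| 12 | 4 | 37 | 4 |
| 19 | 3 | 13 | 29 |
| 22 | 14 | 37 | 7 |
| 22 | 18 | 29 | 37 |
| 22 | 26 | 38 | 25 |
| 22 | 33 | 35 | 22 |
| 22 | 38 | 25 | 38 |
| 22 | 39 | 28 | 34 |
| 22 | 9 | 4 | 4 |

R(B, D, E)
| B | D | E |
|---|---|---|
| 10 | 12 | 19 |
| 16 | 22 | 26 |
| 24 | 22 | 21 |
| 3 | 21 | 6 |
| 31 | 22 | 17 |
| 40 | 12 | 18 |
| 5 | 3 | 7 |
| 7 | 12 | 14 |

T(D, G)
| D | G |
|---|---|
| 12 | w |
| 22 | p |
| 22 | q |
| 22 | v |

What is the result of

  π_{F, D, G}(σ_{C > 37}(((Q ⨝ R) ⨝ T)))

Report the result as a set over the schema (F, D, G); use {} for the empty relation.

{(38, 22, p), (38, 22, q), (38, 22, v)}

Joining Q and R on D yields {(12, 23, 17, 31, 10, 19), (12, 23, 17, 31, 40, 18), (12, 23, 17, 31, 7, 14), (12, 30, 28, 16, 10, 19), (12, 30, 28, 16, 40, 18), (12, 30, 28, 16, 7, 14), (12, 4, 37, 4, 10, 19), (12, 4, 37, 4, 40, 18), (12, 4, 37, 4, 7, 14), (22, 14, 37, 7, 16, 26), (22, 14, 37, 7, 24, 21), (22, 14, 37, 7, 31, 17), (22, 18, 29, 37, 16, 26), (22, 18, 29, 37, 24, 21), (22, 18, 29, 37, 31, 17), (22, 26, 38, 25, 16, 26), (22, 26, 38, 25, 24, 21), (22, 26, 38, 25, 31, 17), (22, 33, 35, 22, 16, 26), (22, 33, 35, 22, 24, 21), (22, 33, 35, 22, 31, 17), (22, 38, 25, 38, 16, 26), (22, 38, 25, 38, 24, 21), (22, 38, 25, 38, 31, 17), (22, 39, 28, 34, 16, 26), (22, 39, 28, 34, 24, 21), (22, 39, 28, 34, 31, 17), (22, 9, 4, 4, 16, 26), (22, 9, 4, 4, 24, 21), (22, 9, 4, 4, 31, 17)}.
Joining (Q ⨝ R) and T on D yields {(12, 23, 17, 31, 10, 19, w), (12, 23, 17, 31, 40, 18, w), (12, 23, 17, 31, 7, 14, w), (12, 30, 28, 16, 10, 19, w), (12, 30, 28, 16, 40, 18, w), (12, 30, 28, 16, 7, 14, w), (12, 4, 37, 4, 10, 19, w), (12, 4, 37, 4, 40, 18, w), (12, 4, 37, 4, 7, 14, w), (22, 14, 37, 7, 16, 26, p), (22, 14, 37, 7, 16, 26, q), (22, 14, 37, 7, 16, 26, v), (22, 14, 37, 7, 24, 21, p), (22, 14, 37, 7, 24, 21, q), (22, 14, 37, 7, 24, 21, v), (22, 14, 37, 7, 31, 17, p), (22, 14, 37, 7, 31, 17, q), (22, 14, 37, 7, 31, 17, v), (22, 18, 29, 37, 16, 26, p), (22, 18, 29, 37, 16, 26, q), (22, 18, 29, 37, 16, 26, v), (22, 18, 29, 37, 24, 21, p), (22, 18, 29, 37, 24, 21, q), (22, 18, 29, 37, 24, 21, v), (22, 18, 29, 37, 31, 17, p), (22, 18, 29, 37, 31, 17, q), (22, 18, 29, 37, 31, 17, v), (22, 26, 38, 25, 16, 26, p), (22, 26, 38, 25, 16, 26, q), (22, 26, 38, 25, 16, 26, v), (22, 26, 38, 25, 24, 21, p), (22, 26, 38, 25, 24, 21, q), (22, 26, 38, 25, 24, 21, v), (22, 26, 38, 25, 31, 17, p), (22, 26, 38, 25, 31, 17, q), (22, 26, 38, 25, 31, 17, v), (22, 33, 35, 22, 16, 26, p), (22, 33, 35, 22, 16, 26, q), (22, 33, 35, 22, 16, 26, v), (22, 33, 35, 22, 24, 21, p), (22, 33, 35, 22, 24, 21, q), (22, 33, 35, 22, 24, 21, v), (22, 33, 35, 22, 31, 17, p), (22, 33, 35, 22, 31, 17, q), (22, 33, 35, 22, 31, 17, v), (22, 38, 25, 38, 16, 26, p), (22, 38, 25, 38, 16, 26, q), (22, 38, 25, 38, 16, 26, v), (22, 38, 25, 38, 24, 21, p), (22, 38, 25, 38, 24, 21, q), (22, 38, 25, 38, 24, 21, v), (22, 38, 25, 38, 31, 17, p), (22, 38, 25, 38, 31, 17, q), (22, 38, 25, 38, 31, 17, v), (22, 39, 28, 34, 16, 26, p), (22, 39, 28, 34, 16, 26, q), (22, 39, 28, 34, 16, 26, v), (22, 39, 28, 34, 24, 21, p), (22, 39, 28, 34, 24, 21, q), (22, 39, 28, 34, 24, 21, v), (22, 39, 28, 34, 31, 17, p), (22, 39, 28, 34, 31, 17, q), (22, 39, 28, 34, 31, 17, v), (22, 9, 4, 4, 16, 26, p), (22, 9, 4, 4, 16, 26, q), (22, 9, 4, 4, 16, 26, v), (22, 9, 4, 4, 24, 21, p), (22, 9, 4, 4, 24, 21, q), (22, 9, 4, 4, 24, 21, v), (22, 9, 4, 4, 31, 17, p), (22, 9, 4, 4, 31, 17, q), (22, 9, 4, 4, 31, 17, v)}.
Filtering on C > 37 leaves {(22, 38, 25, 38, 16, 26, p), (22, 38, 25, 38, 16, 26, q), (22, 38, 25, 38, 16, 26, v), (22, 38, 25, 38, 24, 21, p), (22, 38, 25, 38, 24, 21, q), (22, 38, 25, 38, 24, 21, v), (22, 38, 25, 38, 31, 17, p), (22, 38, 25, 38, 31, 17, q), (22, 38, 25, 38, 31, 17, v)}.
Projecting to F, D, G (6 duplicate(s) eliminated): {(38, 22, p), (38, 22, q), (38, 22, v)}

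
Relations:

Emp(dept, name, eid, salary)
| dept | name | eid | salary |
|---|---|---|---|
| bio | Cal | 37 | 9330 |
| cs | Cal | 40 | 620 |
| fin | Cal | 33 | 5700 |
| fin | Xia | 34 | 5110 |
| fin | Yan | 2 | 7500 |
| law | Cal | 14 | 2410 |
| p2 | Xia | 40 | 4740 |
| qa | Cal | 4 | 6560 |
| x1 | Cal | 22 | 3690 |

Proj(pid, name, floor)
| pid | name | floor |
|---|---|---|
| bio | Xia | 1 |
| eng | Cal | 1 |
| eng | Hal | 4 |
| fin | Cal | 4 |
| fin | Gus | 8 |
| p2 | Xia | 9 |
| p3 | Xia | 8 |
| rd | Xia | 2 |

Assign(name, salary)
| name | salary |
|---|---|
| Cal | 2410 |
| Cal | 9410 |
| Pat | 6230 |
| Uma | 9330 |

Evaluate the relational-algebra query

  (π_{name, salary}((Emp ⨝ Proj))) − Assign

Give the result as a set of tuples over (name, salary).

Natural join on name: {(bio, Cal, 37, 9330, eng, 1), (bio, Cal, 37, 9330, fin, 4), (cs, Cal, 40, 620, eng, 1), (cs, Cal, 40, 620, fin, 4), (fin, Cal, 33, 5700, eng, 1), (fin, Cal, 33, 5700, fin, 4), (fin, Xia, 34, 5110, bio, 1), (fin, Xia, 34, 5110, p2, 9), (fin, Xia, 34, 5110, p3, 8), (fin, Xia, 34, 5110, rd, 2), (law, Cal, 14, 2410, eng, 1), (law, Cal, 14, 2410, fin, 4), (p2, Xia, 40, 4740, bio, 1), (p2, Xia, 40, 4740, p2, 9), (p2, Xia, 40, 4740, p3, 8), (p2, Xia, 40, 4740, rd, 2), (qa, Cal, 4, 6560, eng, 1), (qa, Cal, 4, 6560, fin, 4), (x1, Cal, 22, 3690, eng, 1), (x1, Cal, 22, 3690, fin, 4)}
π_{name, salary} gives {(Cal, 2410), (Cal, 3690), (Cal, 5700), (Cal, 620), (Cal, 6560), (Cal, 9330), (Xia, 4740), (Xia, 5110)} (12 duplicate(s) eliminated).
Taking the difference: {(Cal, 3690), (Cal, 5700), (Cal, 620), (Cal, 6560), (Cal, 9330), (Xia, 4740), (Xia, 5110)}

{(Cal, 3690), (Cal, 5700), (Cal, 620), (Cal, 6560), (Cal, 9330), (Xia, 4740), (Xia, 5110)}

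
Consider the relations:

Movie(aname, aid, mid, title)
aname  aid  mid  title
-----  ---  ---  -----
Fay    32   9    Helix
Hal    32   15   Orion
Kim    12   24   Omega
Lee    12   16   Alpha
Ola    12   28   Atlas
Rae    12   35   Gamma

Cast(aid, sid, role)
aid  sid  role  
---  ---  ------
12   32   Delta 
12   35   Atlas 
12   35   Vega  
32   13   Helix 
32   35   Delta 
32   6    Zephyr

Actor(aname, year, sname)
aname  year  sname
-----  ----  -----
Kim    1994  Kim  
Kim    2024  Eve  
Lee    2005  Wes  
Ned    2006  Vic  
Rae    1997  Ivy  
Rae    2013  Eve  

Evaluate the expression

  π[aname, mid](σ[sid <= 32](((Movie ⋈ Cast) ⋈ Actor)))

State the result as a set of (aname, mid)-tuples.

{(Kim, 24), (Lee, 16), (Rae, 35)}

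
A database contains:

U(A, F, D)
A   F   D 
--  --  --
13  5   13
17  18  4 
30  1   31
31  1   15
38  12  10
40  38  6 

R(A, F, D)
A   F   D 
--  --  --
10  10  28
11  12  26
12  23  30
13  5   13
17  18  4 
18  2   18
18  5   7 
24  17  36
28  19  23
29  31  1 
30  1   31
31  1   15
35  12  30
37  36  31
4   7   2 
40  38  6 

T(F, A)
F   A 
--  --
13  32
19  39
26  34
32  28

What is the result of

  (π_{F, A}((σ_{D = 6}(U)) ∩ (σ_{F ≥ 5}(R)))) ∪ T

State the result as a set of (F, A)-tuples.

{(13, 32), (19, 39), (26, 34), (32, 28), (38, 40)}

Selection D = 6: {(40, 38, 6)}
Selection F ≥ 5: {(10, 10, 28), (11, 12, 26), (12, 23, 30), (13, 5, 13), (17, 18, 4), (18, 5, 7), (24, 17, 36), (28, 19, 23), (29, 31, 1), (35, 12, 30), (37, 36, 31), (4, 7, 2), (40, 38, 6)}
Set intersection of the two operands is {(40, 38, 6)}.
Keep only column(s) F, A: {(38, 40)}
Set union of the two operands is {(13, 32), (19, 39), (26, 34), (32, 28), (38, 40)}.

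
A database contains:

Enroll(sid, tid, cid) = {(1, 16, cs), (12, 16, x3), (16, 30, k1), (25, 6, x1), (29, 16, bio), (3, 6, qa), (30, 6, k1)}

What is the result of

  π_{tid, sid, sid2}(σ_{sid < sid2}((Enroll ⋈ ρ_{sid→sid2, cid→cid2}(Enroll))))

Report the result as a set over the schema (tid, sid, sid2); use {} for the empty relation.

{(16, 1, 12), (16, 1, 29), (16, 12, 29), (6, 25, 30), (6, 3, 25), (6, 3, 30)}

ρ[sid→sid2, cid→cid2]: schema becomes (sid2, tid, cid2); tuples unchanged.
Natural join on tid: {(1, 16, cs, 1, cs), (1, 16, cs, 12, x3), (1, 16, cs, 29, bio), (12, 16, x3, 1, cs), (12, 16, x3, 12, x3), (12, 16, x3, 29, bio), (16, 30, k1, 16, k1), (25, 6, x1, 25, x1), (25, 6, x1, 3, qa), (25, 6, x1, 30, k1), (29, 16, bio, 1, cs), (29, 16, bio, 12, x3), (29, 16, bio, 29, bio), (3, 6, qa, 25, x1), (3, 6, qa, 3, qa), (3, 6, qa, 30, k1), (30, 6, k1, 25, x1), (30, 6, k1, 3, qa), (30, 6, k1, 30, k1)}
Apply σ_{sid < sid2}; surviving tuples: {(1, 16, cs, 12, x3), (1, 16, cs, 29, bio), (12, 16, x3, 29, bio), (25, 6, x1, 30, k1), (3, 6, qa, 25, x1), (3, 6, qa, 30, k1)}
π[tid, sid, sid2]: project onto (tid, sid, sid2) → {(16, 1, 12), (16, 1, 29), (16, 12, 29), (6, 25, 30), (6, 3, 25), (6, 3, 30)}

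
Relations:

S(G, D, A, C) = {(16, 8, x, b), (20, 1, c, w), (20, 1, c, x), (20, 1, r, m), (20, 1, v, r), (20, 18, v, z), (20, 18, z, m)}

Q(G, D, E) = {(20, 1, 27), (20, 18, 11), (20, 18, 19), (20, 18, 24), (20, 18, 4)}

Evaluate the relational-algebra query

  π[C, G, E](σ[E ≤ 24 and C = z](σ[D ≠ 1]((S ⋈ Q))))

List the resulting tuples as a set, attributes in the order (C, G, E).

{(z, 20, 11), (z, 20, 19), (z, 20, 24), (z, 20, 4)}

Natural join on G, D: {(20, 1, c, w, 27), (20, 1, c, x, 27), (20, 1, r, m, 27), (20, 1, v, r, 27), (20, 18, v, z, 11), (20, 18, v, z, 19), (20, 18, v, z, 24), (20, 18, v, z, 4), (20, 18, z, m, 11), (20, 18, z, m, 19), (20, 18, z, m, 24), (20, 18, z, m, 4)}
Selection D ≠ 1: {(20, 18, v, z, 11), (20, 18, v, z, 19), (20, 18, v, z, 24), (20, 18, v, z, 4), (20, 18, z, m, 11), (20, 18, z, m, 19), (20, 18, z, m, 24), (20, 18, z, m, 4)}
Selection E ≤ 24 and C = z: {(20, 18, v, z, 11), (20, 18, v, z, 19), (20, 18, v, z, 24), (20, 18, v, z, 4)}
π_{C, G, E} gives {(z, 20, 11), (z, 20, 19), (z, 20, 24), (z, 20, 4)}.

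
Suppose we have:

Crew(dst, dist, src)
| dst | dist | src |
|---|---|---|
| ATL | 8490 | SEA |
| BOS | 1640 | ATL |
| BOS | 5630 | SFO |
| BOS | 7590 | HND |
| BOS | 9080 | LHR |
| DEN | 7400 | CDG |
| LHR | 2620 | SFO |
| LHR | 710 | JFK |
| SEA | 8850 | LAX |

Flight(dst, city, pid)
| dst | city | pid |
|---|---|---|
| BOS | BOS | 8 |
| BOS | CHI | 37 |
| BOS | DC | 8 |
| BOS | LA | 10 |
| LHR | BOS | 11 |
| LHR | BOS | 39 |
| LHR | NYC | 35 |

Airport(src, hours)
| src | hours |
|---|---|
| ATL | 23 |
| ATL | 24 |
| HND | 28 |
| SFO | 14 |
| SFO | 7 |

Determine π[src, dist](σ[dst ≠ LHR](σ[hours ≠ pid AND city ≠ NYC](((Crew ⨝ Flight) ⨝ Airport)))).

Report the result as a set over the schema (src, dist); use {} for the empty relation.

{(ATL, 1640), (HND, 7590), (SFO, 5630)}

Natural join on dst: {(BOS, 1640, ATL, BOS, 8), (BOS, 1640, ATL, CHI, 37), (BOS, 1640, ATL, DC, 8), (BOS, 1640, ATL, LA, 10), (BOS, 5630, SFO, BOS, 8), (BOS, 5630, SFO, CHI, 37), (BOS, 5630, SFO, DC, 8), (BOS, 5630, SFO, LA, 10), (BOS, 7590, HND, BOS, 8), (BOS, 7590, HND, CHI, 37), (BOS, 7590, HND, DC, 8), (BOS, 7590, HND, LA, 10), (BOS, 9080, LHR, BOS, 8), (BOS, 9080, LHR, CHI, 37), (BOS, 9080, LHR, DC, 8), (BOS, 9080, LHR, LA, 10), (LHR, 2620, SFO, BOS, 11), (LHR, 2620, SFO, BOS, 39), (LHR, 2620, SFO, NYC, 35), (LHR, 710, JFK, BOS, 11), (LHR, 710, JFK, BOS, 39), (LHR, 710, JFK, NYC, 35)}
Natural join on src: {(BOS, 1640, ATL, BOS, 8, 23), (BOS, 1640, ATL, BOS, 8, 24), (BOS, 1640, ATL, CHI, 37, 23), (BOS, 1640, ATL, CHI, 37, 24), (BOS, 1640, ATL, DC, 8, 23), (BOS, 1640, ATL, DC, 8, 24), (BOS, 1640, ATL, LA, 10, 23), (BOS, 1640, ATL, LA, 10, 24), (BOS, 5630, SFO, BOS, 8, 14), (BOS, 5630, SFO, BOS, 8, 7), (BOS, 5630, SFO, CHI, 37, 14), (BOS, 5630, SFO, CHI, 37, 7), (BOS, 5630, SFO, DC, 8, 14), (BOS, 5630, SFO, DC, 8, 7), (BOS, 5630, SFO, LA, 10, 14), (BOS, 5630, SFO, LA, 10, 7), (BOS, 7590, HND, BOS, 8, 28), (BOS, 7590, HND, CHI, 37, 28), (BOS, 7590, HND, DC, 8, 28), (BOS, 7590, HND, LA, 10, 28), (LHR, 2620, SFO, BOS, 11, 14), (LHR, 2620, SFO, BOS, 11, 7), (LHR, 2620, SFO, BOS, 39, 14), (LHR, 2620, SFO, BOS, 39, 7), (LHR, 2620, SFO, NYC, 35, 14), (LHR, 2620, SFO, NYC, 35, 7)}
Apply σ_{hours ≠ pid AND city ≠ NYC}; surviving tuples: {(BOS, 1640, ATL, BOS, 8, 23), (BOS, 1640, ATL, BOS, 8, 24), (BOS, 1640, ATL, CHI, 37, 23), (BOS, 1640, ATL, CHI, 37, 24), (BOS, 1640, ATL, DC, 8, 23), (BOS, 1640, ATL, DC, 8, 24), (BOS, 1640, ATL, LA, 10, 23), (BOS, 1640, ATL, LA, 10, 24), (BOS, 5630, SFO, BOS, 8, 14), (BOS, 5630, SFO, BOS, 8, 7), (BOS, 5630, SFO, CHI, 37, 14), (BOS, 5630, SFO, CHI, 37, 7), (BOS, 5630, SFO, DC, 8, 14), (BOS, 5630, SFO, DC, 8, 7), (BOS, 5630, SFO, LA, 10, 14), (BOS, 5630, SFO, LA, 10, 7), (BOS, 7590, HND, BOS, 8, 28), (BOS, 7590, HND, CHI, 37, 28), (BOS, 7590, HND, DC, 8, 28), (BOS, 7590, HND, LA, 10, 28), (LHR, 2620, SFO, BOS, 11, 14), (LHR, 2620, SFO, BOS, 11, 7), (LHR, 2620, SFO, BOS, 39, 14), (LHR, 2620, SFO, BOS, 39, 7)}
Apply σ_{dst ≠ LHR}; surviving tuples: {(BOS, 1640, ATL, BOS, 8, 23), (BOS, 1640, ATL, BOS, 8, 24), (BOS, 1640, ATL, CHI, 37, 23), (BOS, 1640, ATL, CHI, 37, 24), (BOS, 1640, ATL, DC, 8, 23), (BOS, 1640, ATL, DC, 8, 24), (BOS, 1640, ATL, LA, 10, 23), (BOS, 1640, ATL, LA, 10, 24), (BOS, 5630, SFO, BOS, 8, 14), (BOS, 5630, SFO, BOS, 8, 7), (BOS, 5630, SFO, CHI, 37, 14), (BOS, 5630, SFO, CHI, 37, 7), (BOS, 5630, SFO, DC, 8, 14), (BOS, 5630, SFO, DC, 8, 7), (BOS, 5630, SFO, LA, 10, 14), (BOS, 5630, SFO, LA, 10, 7), (BOS, 7590, HND, BOS, 8, 28), (BOS, 7590, HND, CHI, 37, 28), (BOS, 7590, HND, DC, 8, 28), (BOS, 7590, HND, LA, 10, 28)}
π_{src, dist} gives {(ATL, 1640), (HND, 7590), (SFO, 5630)} (17 duplicate(s) eliminated).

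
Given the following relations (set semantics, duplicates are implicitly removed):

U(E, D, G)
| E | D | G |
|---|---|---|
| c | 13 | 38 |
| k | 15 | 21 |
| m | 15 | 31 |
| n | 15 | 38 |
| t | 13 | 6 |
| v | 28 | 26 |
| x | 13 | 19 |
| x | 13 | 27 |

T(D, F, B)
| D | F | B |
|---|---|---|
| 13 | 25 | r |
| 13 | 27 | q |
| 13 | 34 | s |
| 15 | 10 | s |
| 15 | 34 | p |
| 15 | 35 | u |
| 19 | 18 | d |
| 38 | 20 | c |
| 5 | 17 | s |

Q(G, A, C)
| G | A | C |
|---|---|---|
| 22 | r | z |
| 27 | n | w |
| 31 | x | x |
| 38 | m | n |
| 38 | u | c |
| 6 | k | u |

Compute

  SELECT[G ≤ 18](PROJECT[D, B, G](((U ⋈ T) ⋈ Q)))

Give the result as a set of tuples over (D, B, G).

Joining U and T on D yields {(c, 13, 38, 25, r), (c, 13, 38, 27, q), (c, 13, 38, 34, s), (k, 15, 21, 10, s), (k, 15, 21, 34, p), (k, 15, 21, 35, u), (m, 15, 31, 10, s), (m, 15, 31, 34, p), (m, 15, 31, 35, u), (n, 15, 38, 10, s), (n, 15, 38, 34, p), (n, 15, 38, 35, u), (t, 13, 6, 25, r), (t, 13, 6, 27, q), (t, 13, 6, 34, s), (x, 13, 19, 25, r), (x, 13, 19, 27, q), (x, 13, 19, 34, s), (x, 13, 27, 25, r), (x, 13, 27, 27, q), (x, 13, 27, 34, s)}.
Joining (U ⋈ T) and Q on G yields {(c, 13, 38, 25, r, m, n), (c, 13, 38, 25, r, u, c), (c, 13, 38, 27, q, m, n), (c, 13, 38, 27, q, u, c), (c, 13, 38, 34, s, m, n), (c, 13, 38, 34, s, u, c), (m, 15, 31, 10, s, x, x), (m, 15, 31, 34, p, x, x), (m, 15, 31, 35, u, x, x), (n, 15, 38, 10, s, m, n), (n, 15, 38, 10, s, u, c), (n, 15, 38, 34, p, m, n), (n, 15, 38, 34, p, u, c), (n, 15, 38, 35, u, m, n), (n, 15, 38, 35, u, u, c), (t, 13, 6, 25, r, k, u), (t, 13, 6, 27, q, k, u), (t, 13, 6, 34, s, k, u), (x, 13, 27, 25, r, n, w), (x, 13, 27, 27, q, n, w), (x, 13, 27, 34, s, n, w)}.
Projecting to D, B, G (6 duplicate(s) eliminated): {(13, q, 27), (13, q, 38), (13, q, 6), (13, r, 27), (13, r, 38), (13, r, 6), (13, s, 27), (13, s, 38), (13, s, 6), (15, p, 31), (15, p, 38), (15, s, 31), (15, s, 38), (15, u, 31), (15, u, 38)}
σ[G ≤ 18]: keep tuples satisfying G ≤ 18 → {(13, q, 6), (13, r, 6), (13, s, 6)}

{(13, q, 6), (13, r, 6), (13, s, 6)}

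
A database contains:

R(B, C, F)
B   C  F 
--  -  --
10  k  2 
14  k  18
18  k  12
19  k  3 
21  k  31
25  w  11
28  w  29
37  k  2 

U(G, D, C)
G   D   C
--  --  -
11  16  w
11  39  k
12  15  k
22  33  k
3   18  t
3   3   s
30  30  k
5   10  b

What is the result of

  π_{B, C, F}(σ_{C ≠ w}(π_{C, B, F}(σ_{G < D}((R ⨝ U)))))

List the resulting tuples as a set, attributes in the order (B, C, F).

{(10, k, 2), (14, k, 18), (18, k, 12), (19, k, 3), (21, k, 31), (37, k, 2)}

Natural join on C: {(10, k, 2, 11, 39), (10, k, 2, 12, 15), (10, k, 2, 22, 33), (10, k, 2, 30, 30), (14, k, 18, 11, 39), (14, k, 18, 12, 15), (14, k, 18, 22, 33), (14, k, 18, 30, 30), (18, k, 12, 11, 39), (18, k, 12, 12, 15), (18, k, 12, 22, 33), (18, k, 12, 30, 30), (19, k, 3, 11, 39), (19, k, 3, 12, 15), (19, k, 3, 22, 33), (19, k, 3, 30, 30), (21, k, 31, 11, 39), (21, k, 31, 12, 15), (21, k, 31, 22, 33), (21, k, 31, 30, 30), (25, w, 11, 11, 16), (28, w, 29, 11, 16), (37, k, 2, 11, 39), (37, k, 2, 12, 15), (37, k, 2, 22, 33), (37, k, 2, 30, 30)}
σ[G < D]: keep tuples satisfying G < D → {(10, k, 2, 11, 39), (10, k, 2, 12, 15), (10, k, 2, 22, 33), (14, k, 18, 11, 39), (14, k, 18, 12, 15), (14, k, 18, 22, 33), (18, k, 12, 11, 39), (18, k, 12, 12, 15), (18, k, 12, 22, 33), (19, k, 3, 11, 39), (19, k, 3, 12, 15), (19, k, 3, 22, 33), (21, k, 31, 11, 39), (21, k, 31, 12, 15), (21, k, 31, 22, 33), (25, w, 11, 11, 16), (28, w, 29, 11, 16), (37, k, 2, 11, 39), (37, k, 2, 12, 15), (37, k, 2, 22, 33)}
π[C, B, F]: project onto (C, B, F) (12 duplicate(s) eliminated) → {(k, 10, 2), (k, 14, 18), (k, 18, 12), (k, 19, 3), (k, 21, 31), (k, 37, 2), (w, 25, 11), (w, 28, 29)}
σ[C ≠ w]: keep tuples satisfying C ≠ w → {(k, 10, 2), (k, 14, 18), (k, 18, 12), (k, 19, 3), (k, 21, 31), (k, 37, 2)}
π[B, C, F]: project onto (B, C, F) → {(10, k, 2), (14, k, 18), (18, k, 12), (19, k, 3), (21, k, 31), (37, k, 2)}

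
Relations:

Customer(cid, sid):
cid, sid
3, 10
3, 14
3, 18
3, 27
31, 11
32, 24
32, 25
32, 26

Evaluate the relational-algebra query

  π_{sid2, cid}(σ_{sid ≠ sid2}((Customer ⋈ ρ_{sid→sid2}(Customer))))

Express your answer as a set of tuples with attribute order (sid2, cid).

{(10, 3), (14, 3), (18, 3), (24, 32), (25, 32), (26, 32), (27, 3)}

ρ[sid→sid2]: schema becomes (cid, sid2); tuples unchanged.
Joining Customer and ρ_{sid→sid2}(Customer) on cid yields {(3, 10, 10), (3, 10, 14), (3, 10, 18), (3, 10, 27), (3, 14, 10), (3, 14, 14), (3, 14, 18), (3, 14, 27), (3, 18, 10), (3, 18, 14), (3, 18, 18), (3, 18, 27), (3, 27, 10), (3, 27, 14), (3, 27, 18), (3, 27, 27), (31, 11, 11), (32, 24, 24), (32, 24, 25), (32, 24, 26), (32, 25, 24), (32, 25, 25), (32, 25, 26), (32, 26, 24), (32, 26, 25), (32, 26, 26)}.
Apply σ_{sid ≠ sid2}; surviving tuples: {(3, 10, 14), (3, 10, 18), (3, 10, 27), (3, 14, 10), (3, 14, 18), (3, 14, 27), (3, 18, 10), (3, 18, 14), (3, 18, 27), (3, 27, 10), (3, 27, 14), (3, 27, 18), (32, 24, 25), (32, 24, 26), (32, 25, 24), (32, 25, 26), (32, 26, 24), (32, 26, 25)}
π[sid2, cid]: project onto (sid2, cid) (11 duplicate(s) eliminated) → {(10, 3), (14, 3), (18, 3), (24, 32), (25, 32), (26, 32), (27, 3)}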